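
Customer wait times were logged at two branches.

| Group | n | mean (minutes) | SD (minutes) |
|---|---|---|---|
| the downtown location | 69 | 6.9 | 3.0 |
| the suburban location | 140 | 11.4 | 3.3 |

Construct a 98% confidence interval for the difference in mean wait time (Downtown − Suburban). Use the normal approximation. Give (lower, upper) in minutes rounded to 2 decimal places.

(-5.56, -3.44)

Per-group SEs: s₁/√n₁ = 3.0/√69 = 0.3612, s₂/√n₂ = 3.3/√140 = 0.2789.
Unpooled SE of the difference: √(0.13046544 + 0.07778521) = 0.4563.
Margin of error = z* · SE = 2.326 × 0.4563 = 1.0614.
x̄₁ − x̄₂ = 6.9 − 11.4 = -4.5000.
CI: -4.5000 ± 1.0614 = (-5.56, -3.44).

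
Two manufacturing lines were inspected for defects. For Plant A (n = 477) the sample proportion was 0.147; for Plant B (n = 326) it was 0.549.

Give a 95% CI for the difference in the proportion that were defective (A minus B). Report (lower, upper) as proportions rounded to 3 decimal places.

SE₁ = √(p̂₁(1−p̂₁)/n₁) = √(0.1470·0.8530/477) = 0.01621; SE₂ = √(0.5490·0.4510/326) = 0.02756.
Independent samples: SE of the difference = √(SE₁² + SE₂²) = √(0.0002627641 + 0.0007595536) = 0.03197.
z* for 95% confidence is 1.960, so the margin of error is 1.960 × 0.03197 = 0.06266.
Point estimate p̂₁ − p̂₂ = 0.1470 − 0.5490 = -0.4020.
-0.4020 ± 0.06266 → (-0.465, -0.339).

(-0.465, -0.339)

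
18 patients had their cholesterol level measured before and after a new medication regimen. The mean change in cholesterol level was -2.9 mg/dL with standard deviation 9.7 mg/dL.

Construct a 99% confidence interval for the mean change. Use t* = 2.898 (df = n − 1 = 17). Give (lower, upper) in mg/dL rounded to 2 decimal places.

This is a matched-pairs design, so SE = s_d/√n = 9.7/√18 = 2.2863.
Margin = 2.898 × 2.2863 = 6.6257; the interval is -2.9 ± 6.6257 = (-9.53, 3.73).

(-9.53, 3.73)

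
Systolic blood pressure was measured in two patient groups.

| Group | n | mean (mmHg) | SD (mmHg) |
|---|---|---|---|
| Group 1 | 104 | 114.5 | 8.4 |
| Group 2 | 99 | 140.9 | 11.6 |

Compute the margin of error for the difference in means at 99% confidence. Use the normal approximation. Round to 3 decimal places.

Per-group SEs: s₁/√n₁ = 8.4/√104 = 0.8237, s₂/√n₂ = 11.6/√99 = 1.1658.
Unpooled SE of the difference: √(0.67848169 + 1.35908964) = 1.4274.
Margin of error = z* · SE = 2.576 × 1.4274 = 3.6770.

3.677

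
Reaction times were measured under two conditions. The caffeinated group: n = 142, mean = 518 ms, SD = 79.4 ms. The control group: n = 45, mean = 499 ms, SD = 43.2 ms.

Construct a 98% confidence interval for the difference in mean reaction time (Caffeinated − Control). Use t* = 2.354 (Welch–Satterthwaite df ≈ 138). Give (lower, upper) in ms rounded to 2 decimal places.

Per-group SEs: s₁/√n₁ = 79.4/√142 = 6.6631, s₂/√n₂ = 43.2/√45 = 6.4399.
Unpooled SE of the difference: √(44.39690161 + 41.47231201) = 9.2666.
Margin of error = t* · SE = 2.354 × 9.2666 = 21.8136.
x̄₁ − x̄₂ = 518 − 499 = 19.0000.
CI: 19.0000 ± 21.8136 = (-2.81, 40.81).

(-2.81, 40.81)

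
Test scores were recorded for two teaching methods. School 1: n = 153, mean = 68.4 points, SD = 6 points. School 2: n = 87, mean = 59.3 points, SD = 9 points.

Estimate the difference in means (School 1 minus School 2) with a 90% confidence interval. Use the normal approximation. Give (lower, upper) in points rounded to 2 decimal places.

(7.32, 10.88)

Standard errors of each mean: 6/√153 = 0.4851 and 9/√87 = 0.9649.
SE(x̄₁ − x̄₂) = √(0.4851² + 0.9649²) = 1.0800 for independent samples with unequal variances.
With z* = 1.645, the margin is 1.645 × 1.0800 = 1.7766.
x̄₁ − x̄₂ = 68.4 − 59.3 = 9.1000; the interval is 9.1000 ± 1.7766 = (7.32, 10.88).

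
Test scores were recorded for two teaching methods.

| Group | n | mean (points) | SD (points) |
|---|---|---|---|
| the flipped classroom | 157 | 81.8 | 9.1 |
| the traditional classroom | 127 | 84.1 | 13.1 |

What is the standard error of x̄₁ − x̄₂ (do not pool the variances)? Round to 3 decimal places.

Standard errors of each mean: 9.1/√157 = 0.7263 and 13.1/√127 = 1.1624.
SE(x̄₁ − x̄₂) = √(0.7263² + 1.1624²) = 1.3707 for independent samples with unequal variances.

1.371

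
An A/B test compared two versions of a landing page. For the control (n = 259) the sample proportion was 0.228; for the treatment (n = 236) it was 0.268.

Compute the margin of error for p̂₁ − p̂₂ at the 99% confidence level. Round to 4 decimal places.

Each SE is √(p̂(1−p̂)/n): √(0.2280·0.7720/259) = 0.02607 and √(0.2680·0.7320/236) = 0.02883.
SE(p̂₁ − p̂₂) = √(SE₁² + SE₂²) = √(0.0006796449 + 0.0008311689) = 0.03887, since the two samples are independent.
At 99% confidence z* = 2.576; margin = 2.576 × 0.03887 = 0.10013.

0.1001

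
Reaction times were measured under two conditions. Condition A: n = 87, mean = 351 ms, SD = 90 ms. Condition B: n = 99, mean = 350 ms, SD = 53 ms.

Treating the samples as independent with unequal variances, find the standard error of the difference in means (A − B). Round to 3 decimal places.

Standard errors of each mean: 90/√87 = 9.6490 and 53/√99 = 5.3267.
SE(x̄₁ − x̄₂) = √(9.6490² + 5.3267²) = 11.0217 for independent samples with unequal variances.

11.022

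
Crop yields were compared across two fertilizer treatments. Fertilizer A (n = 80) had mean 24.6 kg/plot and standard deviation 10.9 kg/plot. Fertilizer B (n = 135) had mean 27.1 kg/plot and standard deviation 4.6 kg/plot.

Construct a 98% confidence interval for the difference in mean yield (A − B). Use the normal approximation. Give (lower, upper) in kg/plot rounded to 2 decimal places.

Standard errors of each mean: 10.9/√80 = 1.2187 and 4.6/√135 = 0.3959.
SE(x̄₁ − x̄₂) = √(1.2187² + 0.3959²) = 1.2814 for independent samples with unequal variances.
With z* = 2.326, the margin is 2.326 × 1.2814 = 2.9805.
x̄₁ − x̄₂ = 24.6 − 27.1 = -2.5000; the interval is -2.5000 ± 2.9805 = (-5.48, 0.48).

(-5.48, 0.48)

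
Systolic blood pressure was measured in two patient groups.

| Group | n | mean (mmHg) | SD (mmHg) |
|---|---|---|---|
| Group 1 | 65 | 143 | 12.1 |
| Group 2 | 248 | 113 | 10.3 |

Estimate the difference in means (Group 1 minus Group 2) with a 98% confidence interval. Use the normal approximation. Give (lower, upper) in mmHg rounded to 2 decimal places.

Per-group SEs: s₁/√n₁ = 12.1/√65 = 1.5008, s₂/√n₂ = 10.3/√248 = 0.6541.
Unpooled SE of the difference: √(2.25240064 + 0.42784681) = 1.6371.
Margin of error = z* · SE = 2.326 × 1.6371 = 3.8079.
x̄₁ − x̄₂ = 143 − 113 = 30.0000.
CI: 30.0000 ± 3.8079 = (26.19, 33.81).

(26.19, 33.81)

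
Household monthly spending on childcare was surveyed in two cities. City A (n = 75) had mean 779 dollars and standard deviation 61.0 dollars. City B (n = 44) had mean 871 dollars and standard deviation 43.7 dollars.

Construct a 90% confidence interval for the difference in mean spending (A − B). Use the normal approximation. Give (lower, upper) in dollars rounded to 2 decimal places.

(-107.87, -76.13)

SE₁ = s₁/√n₁ = 61.0/√75 = 7.0437; SE₂ = 43.7/√44 = 6.5880.
Independent samples, unequal variances: SE_diff = √(SE₁² + SE₂²) = √(49.61370969 + 43.401744) = 9.6445.
z* = 1.645, so margin of error = 1.645 × 9.6445 = 15.8652.
Difference in means = 779 − 871 = -92.0000.
-92.0000 ± 15.8652 → (-107.87, -76.13).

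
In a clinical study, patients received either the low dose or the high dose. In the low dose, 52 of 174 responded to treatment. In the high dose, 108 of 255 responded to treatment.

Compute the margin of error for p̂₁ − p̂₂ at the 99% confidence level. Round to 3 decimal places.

Sample proportions: 52/174 = 0.2989, 108/255 = 0.4235.
Each SE is √(p̂(1−p̂)/n): √(0.2989·0.7011/174) = 0.03470 and √(0.4235·0.5765/255) = 0.03094.
SE(p̂₁ − p̂₂) = √(SE₁² + SE₂²) = √(0.00120409 + 0.0009572836) = 0.04649, since the two samples are independent.
At 99% confidence z* = 2.576; margin = 2.576 × 0.04649 = 0.11976.

0.120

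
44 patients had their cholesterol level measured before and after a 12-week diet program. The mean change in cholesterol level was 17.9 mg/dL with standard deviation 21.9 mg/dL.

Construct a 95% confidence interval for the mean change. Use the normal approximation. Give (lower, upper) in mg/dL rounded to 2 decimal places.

(11.43, 24.37)

This is a matched-pairs design, so SE = s_d/√n = 21.9/√44 = 3.3015.
Margin = 1.960 × 3.3015 = 6.4709; the interval is 17.9 ± 6.4709 = (11.43, 24.37).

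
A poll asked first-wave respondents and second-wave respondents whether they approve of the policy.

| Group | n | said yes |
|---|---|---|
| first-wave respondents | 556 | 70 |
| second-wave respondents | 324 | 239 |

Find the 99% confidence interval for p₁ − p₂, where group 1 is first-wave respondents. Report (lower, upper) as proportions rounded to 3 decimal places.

p̂₁ = 70/556 = 0.1259 and p̂₂ = 239/324 = 0.7377.
SE₁ = √(p̂₁(1−p̂₁)/n₁) = √(0.1259·0.8741/556) = 0.01407; SE₂ = √(0.7377·0.2623/324) = 0.02444.
Independent samples: SE of the difference = √(SE₁² + SE₂²) = √(0.0001979649 + 0.0005973136) = 0.02820.
z* for 99% confidence is 2.576, so the margin of error is 2.576 × 0.02820 = 0.07264.
Point estimate p̂₁ − p̂₂ = 0.1259 − 0.7377 = -0.6118.
-0.6118 ± 0.07264 → (-0.684, -0.539).

(-0.684, -0.539)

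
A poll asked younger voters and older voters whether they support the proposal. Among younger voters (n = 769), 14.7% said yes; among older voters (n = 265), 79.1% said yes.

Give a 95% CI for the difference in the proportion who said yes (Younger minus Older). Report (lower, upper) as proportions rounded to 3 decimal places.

SE₁ = √(p̂₁(1−p̂₁)/n₁) = √(0.1470·0.8530/769) = 0.01277; SE₂ = √(0.7910·0.2090/265) = 0.02498.
Independent samples: SE of the difference = √(SE₁² + SE₂²) = √(0.0001630729 + 0.0006240004) = 0.02805.
z* for 95% confidence is 1.960, so the margin of error is 1.960 × 0.02805 = 0.05498.
Point estimate p̂₁ − p̂₂ = 0.1470 − 0.7910 = -0.6440.
-0.6440 ± 0.05498 → (-0.699, -0.589).

(-0.699, -0.589)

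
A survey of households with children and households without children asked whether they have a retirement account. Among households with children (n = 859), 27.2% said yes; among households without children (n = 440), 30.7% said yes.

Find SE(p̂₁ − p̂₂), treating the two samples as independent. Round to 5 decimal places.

Each SE is √(p̂(1−p̂)/n): √(0.2720·0.7280/859) = 0.01518 and √(0.3070·0.6930/440) = 0.02199.
SE(p̂₁ − p̂₂) = √(SE₁² + SE₂²) = √(0.0002304324 + 0.0004835601) = 0.02672, since the two samples are independent.

0.02672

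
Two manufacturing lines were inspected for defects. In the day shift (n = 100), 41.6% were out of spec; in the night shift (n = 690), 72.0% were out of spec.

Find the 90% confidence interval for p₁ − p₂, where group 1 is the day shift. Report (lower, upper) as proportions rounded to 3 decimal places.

Each SE is √(p̂(1−p̂)/n): √(0.4160·0.5840/100) = 0.04929 and √(0.7200·0.2800/690) = 0.01709.
SE(p̂₁ − p̂₂) = √(SE₁² + SE₂²) = √(0.0024295041 + 0.0002920681) = 0.05217, since the two samples are independent.
At 90% confidence z* = 1.645; margin = 1.645 × 0.05217 = 0.08582.
The difference is 0.4160 − 0.7200 = -0.3040, so the interval is -0.3040 ± 0.08582 = (-0.390, -0.218).

(-0.390, -0.218)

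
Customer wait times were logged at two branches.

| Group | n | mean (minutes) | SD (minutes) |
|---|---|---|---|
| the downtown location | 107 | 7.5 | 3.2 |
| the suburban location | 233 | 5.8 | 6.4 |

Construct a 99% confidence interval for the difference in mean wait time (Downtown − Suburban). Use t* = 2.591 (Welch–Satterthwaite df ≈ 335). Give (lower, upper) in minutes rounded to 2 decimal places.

Per-group SEs: s₁/√n₁ = 3.2/√107 = 0.3094, s₂/√n₂ = 6.4/√233 = 0.4193.
Unpooled SE of the difference: √(0.09572836 + 0.17581249) = 0.5211.
Margin of error = t* · SE = 2.591 × 0.5211 = 1.3502.
x̄₁ − x̄₂ = 7.5 − 5.8 = 1.7000.
CI: 1.7000 ± 1.3502 = (0.35, 3.05).

(0.35, 3.05)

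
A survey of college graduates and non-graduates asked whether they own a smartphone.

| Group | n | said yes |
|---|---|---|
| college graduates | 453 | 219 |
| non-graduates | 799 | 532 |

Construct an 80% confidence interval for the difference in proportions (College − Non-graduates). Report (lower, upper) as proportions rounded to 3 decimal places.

(-0.219, -0.145)

First, p̂₁ = 219/453 = 0.4834; p̂₂ = 532/799 = 0.6658.
The two standard errors are √(0.4834×0.5166/453) = 0.02348 and √(0.6658×0.3342/799) = 0.01669.
Because the samples are independent, SE_diff = √(0.02348² + 0.01669²) = 0.02881.
Using z* = 1.282 for 80%, ME = 1.282 × 0.02881 = 0.03693.
p̂₁ − p̂₂ = -0.1824; interval -0.1824 ± 0.03693 gives (-0.219, -0.145).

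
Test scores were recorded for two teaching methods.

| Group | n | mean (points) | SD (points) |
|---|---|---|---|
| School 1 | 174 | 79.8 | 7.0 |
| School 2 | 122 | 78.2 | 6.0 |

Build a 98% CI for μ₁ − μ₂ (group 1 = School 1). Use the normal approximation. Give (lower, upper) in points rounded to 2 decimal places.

Per-group SEs: s₁/√n₁ = 7.0/√174 = 0.5307, s₂/√n₂ = 6.0/√122 = 0.5432.
Unpooled SE of the difference: √(0.28164249 + 0.29506624) = 0.7594.
Margin of error = z* · SE = 2.326 × 0.7594 = 1.7664.
x̄₁ − x̄₂ = 79.8 − 78.2 = 1.6000.
CI: 1.6000 ± 1.7664 = (-0.17, 3.37).

(-0.17, 3.37)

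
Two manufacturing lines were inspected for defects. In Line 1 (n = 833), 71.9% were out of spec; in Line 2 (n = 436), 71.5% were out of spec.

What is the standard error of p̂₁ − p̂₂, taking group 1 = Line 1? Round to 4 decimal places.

0.0266

The two standard errors are √(0.7190×0.2810/833) = 0.01557 and √(0.7150×0.2850/436) = 0.02162.
Because the samples are independent, SE_diff = √(0.01557² + 0.02162²) = 0.02664.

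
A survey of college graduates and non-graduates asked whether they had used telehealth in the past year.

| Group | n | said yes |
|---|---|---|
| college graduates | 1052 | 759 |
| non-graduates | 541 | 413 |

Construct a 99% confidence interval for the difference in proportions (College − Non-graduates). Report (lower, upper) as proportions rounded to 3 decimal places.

First, p̂₁ = 759/1052 = 0.7215; p̂₂ = 413/541 = 0.7634.
The two standard errors are √(0.7215×0.2785/1052) = 0.01382 and √(0.7634×0.2366/541) = 0.01827.
Because the samples are independent, SE_diff = √(0.01382² + 0.01827²) = 0.02291.
Using z* = 2.576 for 99%, ME = 2.576 × 0.02291 = 0.05902.
p̂₁ − p̂₂ = -0.0419; interval -0.0419 ± 0.05902 gives (-0.101, 0.017).

(-0.101, 0.017)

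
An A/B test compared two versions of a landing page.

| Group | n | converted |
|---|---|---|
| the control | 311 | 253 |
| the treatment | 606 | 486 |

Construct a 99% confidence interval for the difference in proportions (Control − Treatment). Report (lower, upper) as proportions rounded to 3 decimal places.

Sample proportions: 253/311 = 0.8135, 486/606 = 0.8020.
Each SE is √(p̂(1−p̂)/n): √(0.8135·0.1865/311) = 0.02209 and √(0.8020·0.1980/606) = 0.01619.
SE(p̂₁ − p̂₂) = √(SE₁² + SE₂²) = √(0.0004879681 + 0.0002621161) = 0.02739, since the two samples are independent.
At 99% confidence z* = 2.576; margin = 2.576 × 0.02739 = 0.07056.
The difference is 0.8135 − 0.8020 = 0.0115, so the interval is 0.0115 ± 0.07056 = (-0.059, 0.082).

(-0.059, 0.082)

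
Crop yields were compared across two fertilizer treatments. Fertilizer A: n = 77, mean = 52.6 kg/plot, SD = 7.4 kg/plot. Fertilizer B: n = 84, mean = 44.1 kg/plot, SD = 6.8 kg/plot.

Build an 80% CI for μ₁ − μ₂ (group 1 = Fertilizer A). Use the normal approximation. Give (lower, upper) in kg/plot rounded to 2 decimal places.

Per-group SEs: s₁/√n₁ = 7.4/√77 = 0.8433, s₂/√n₂ = 6.8/√84 = 0.7419.
Unpooled SE of the difference: √(0.71115489 + 0.55041561) = 1.1232.
Margin of error = z* · SE = 1.282 × 1.1232 = 1.4399.
x̄₁ − x̄₂ = 52.6 − 44.1 = 8.5000.
CI: 8.5000 ± 1.4399 = (7.06, 9.94).

(7.06, 9.94)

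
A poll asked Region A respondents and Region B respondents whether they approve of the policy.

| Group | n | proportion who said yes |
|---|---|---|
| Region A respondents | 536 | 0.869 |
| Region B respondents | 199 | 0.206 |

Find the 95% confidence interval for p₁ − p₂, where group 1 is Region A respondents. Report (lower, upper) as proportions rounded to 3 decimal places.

Each SE is √(p̂(1−p̂)/n): √(0.8690·0.1310/536) = 0.01457 and √(0.2060·0.7940/199) = 0.02867.
SE(p̂₁ − p̂₂) = √(SE₁² + SE₂²) = √(0.0002122849 + 0.0008219689) = 0.03216, since the two samples are independent.
At 95% confidence z* = 1.960; margin = 1.960 × 0.03216 = 0.06303.
The difference is 0.8690 − 0.2060 = 0.6630, so the interval is 0.6630 ± 0.06303 = (0.600, 0.726).

(0.600, 0.726)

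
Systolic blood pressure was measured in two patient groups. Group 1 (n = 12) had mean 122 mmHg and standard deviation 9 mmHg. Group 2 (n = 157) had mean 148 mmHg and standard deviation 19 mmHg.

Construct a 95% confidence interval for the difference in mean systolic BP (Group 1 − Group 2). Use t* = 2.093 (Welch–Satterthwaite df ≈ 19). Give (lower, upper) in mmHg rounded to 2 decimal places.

(-32.30, -19.70)

SE₁ = s₁/√n₁ = 9/√12 = 2.5981; SE₂ = 19/√157 = 1.5164.
Independent samples, unequal variances: SE_diff = √(SE₁² + SE₂²) = √(6.75012361 + 2.29946896) = 3.0083.
t* = 2.093, so margin of error = 2.093 × 3.0083 = 6.2964.
Difference in means = 122 − 148 = -26.0000.
-26.0000 ± 6.2964 → (-32.30, -19.70).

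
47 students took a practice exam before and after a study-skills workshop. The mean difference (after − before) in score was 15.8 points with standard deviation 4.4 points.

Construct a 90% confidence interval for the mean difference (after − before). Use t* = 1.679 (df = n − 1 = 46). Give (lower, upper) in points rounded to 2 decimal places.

(14.72, 16.88)

Paired design: SE = s_d/√n = 4.4/√47 = 0.6418.
t* = 1.679; margin of error = 1.679 × 0.6418 = 1.0776.
15.8 ± 1.0776 → (14.72, 16.88).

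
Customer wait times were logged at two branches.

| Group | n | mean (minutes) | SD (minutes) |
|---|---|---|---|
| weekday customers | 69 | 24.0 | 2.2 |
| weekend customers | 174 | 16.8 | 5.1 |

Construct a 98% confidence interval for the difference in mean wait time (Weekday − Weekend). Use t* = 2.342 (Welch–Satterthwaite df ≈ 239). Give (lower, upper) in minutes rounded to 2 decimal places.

(6.10, 8.30)

Standard errors of each mean: 2.2/√69 = 0.2648 and 5.1/√174 = 0.3866.
SE(x̄₁ − x̄₂) = √(0.2648² + 0.3866²) = 0.4686 for independent samples with unequal variances.
With t* = 2.342, the margin is 2.342 × 0.4686 = 1.0975.
x̄₁ − x̄₂ = 24.0 − 16.8 = 7.2000; the interval is 7.2000 ± 1.0975 = (6.10, 8.30).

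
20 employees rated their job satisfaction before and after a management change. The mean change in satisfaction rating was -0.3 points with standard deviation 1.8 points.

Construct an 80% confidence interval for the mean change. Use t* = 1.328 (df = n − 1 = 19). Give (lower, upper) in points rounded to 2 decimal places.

This is a matched-pairs design, so SE = s_d/√n = 1.8/√20 = 0.4025.
Margin = 1.328 × 0.4025 = 0.5345; the interval is -0.3 ± 0.5345 = (-0.83, 0.23).

(-0.83, 0.23)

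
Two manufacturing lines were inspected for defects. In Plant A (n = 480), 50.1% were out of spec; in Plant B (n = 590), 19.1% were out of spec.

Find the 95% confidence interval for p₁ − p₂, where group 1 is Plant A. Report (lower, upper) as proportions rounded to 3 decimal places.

Each SE is √(p̂(1−p̂)/n): √(0.5010·0.4990/480) = 0.02282 and √(0.1910·0.8090/590) = 0.01618.
SE(p̂₁ − p̂₂) = √(SE₁² + SE₂²) = √(0.0005207524 + 0.0002617924) = 0.02797, since the two samples are independent.
At 95% confidence z* = 1.960; margin = 1.960 × 0.02797 = 0.05482.
The difference is 0.5010 − 0.1910 = 0.3100, so the interval is 0.3100 ± 0.05482 = (0.255, 0.365).

(0.255, 0.365)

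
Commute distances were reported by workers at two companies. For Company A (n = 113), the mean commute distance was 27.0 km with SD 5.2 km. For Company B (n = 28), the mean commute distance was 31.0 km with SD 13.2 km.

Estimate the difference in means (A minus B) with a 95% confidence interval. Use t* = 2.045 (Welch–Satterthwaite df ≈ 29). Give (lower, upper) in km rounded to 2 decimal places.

Standard errors of each mean: 5.2/√113 = 0.4892 and 13.2/√28 = 2.4946.
SE(x̄₁ − x̄₂) = √(0.4892² + 2.4946²) = 2.5421 for independent samples with unequal variances.
With t* = 2.045, the margin is 2.045 × 2.5421 = 5.1986.
x̄₁ − x̄₂ = 27.0 − 31.0 = -4.0000; the interval is -4.0000 ± 5.1986 = (-9.20, 1.20).

(-9.20, 1.20)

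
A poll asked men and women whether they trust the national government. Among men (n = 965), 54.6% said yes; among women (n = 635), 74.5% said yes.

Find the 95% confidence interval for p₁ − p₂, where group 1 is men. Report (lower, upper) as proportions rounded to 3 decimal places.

Each SE is √(p̂(1−p̂)/n): √(0.5460·0.4540/965) = 0.01603 and √(0.7450·0.2550/635) = 0.01730.
SE(p̂₁ − p̂₂) = √(SE₁² + SE₂²) = √(0.0002569609 + 0.00029929) = 0.02358, since the two samples are independent.
At 95% confidence z* = 1.960; margin = 1.960 × 0.02358 = 0.04622.
The difference is 0.5460 − 0.7450 = -0.1990, so the interval is -0.1990 ± 0.04622 = (-0.245, -0.153).

(-0.245, -0.153)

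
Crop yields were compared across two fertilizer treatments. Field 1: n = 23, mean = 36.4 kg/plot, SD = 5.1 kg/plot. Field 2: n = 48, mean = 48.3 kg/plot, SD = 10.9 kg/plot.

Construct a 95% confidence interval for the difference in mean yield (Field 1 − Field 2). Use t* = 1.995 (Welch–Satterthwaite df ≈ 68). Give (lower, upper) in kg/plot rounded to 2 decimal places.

(-15.69, -8.11)

Standard errors of each mean: 5.1/√23 = 1.0634 and 10.9/√48 = 1.5733.
SE(x̄₁ − x̄₂) = √(1.0634² + 1.5733²) = 1.8990 for independent samples with unequal variances.
With t* = 1.995, the margin is 1.995 × 1.8990 = 3.7885.
x̄₁ − x̄₂ = 36.4 − 48.3 = -11.9000; the interval is -11.9000 ± 3.7885 = (-15.69, -8.11).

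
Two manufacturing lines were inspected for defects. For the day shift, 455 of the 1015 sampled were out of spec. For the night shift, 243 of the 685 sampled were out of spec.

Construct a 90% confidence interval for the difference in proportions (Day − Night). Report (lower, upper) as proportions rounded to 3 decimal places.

(0.054, 0.133)

p̂₁ = 455/1015 = 0.4483 and p̂₂ = 243/685 = 0.3547.
SE₁ = √(p̂₁(1−p̂₁)/n₁) = √(0.4483·0.5517/1015) = 0.01561; SE₂ = √(0.3547·0.6453/685) = 0.01828.
Independent samples: SE of the difference = √(SE₁² + SE₂²) = √(0.0002436721 + 0.0003341584) = 0.02404.
z* for 90% confidence is 1.645, so the margin of error is 1.645 × 0.02404 = 0.03955.
Point estimate p̂₁ − p̂₂ = 0.4483 − 0.3547 = 0.0936.
0.0936 ± 0.03955 → (0.054, 0.133).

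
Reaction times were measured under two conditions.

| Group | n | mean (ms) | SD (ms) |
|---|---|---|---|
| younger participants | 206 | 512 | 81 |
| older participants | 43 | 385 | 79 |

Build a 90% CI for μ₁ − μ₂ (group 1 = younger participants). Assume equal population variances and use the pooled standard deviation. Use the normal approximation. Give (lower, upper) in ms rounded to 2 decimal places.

s_p = √[((n₁−1)s₁² + (n₂−1)s₂²)/(n₁+n₂−2)] = √[(205·81² + 42·79²)/247] = 80.6634.
SE = 80.6634·√(1/206 + 1/43) = 13.5241.
With z* = 1.645, margin = 1.645 × 13.5241 = 22.2471.
x̄₁ − x̄₂ = 512 − 385 = 127.0000; interval 127.0000 ± 22.2471 = (104.75, 149.25).

(104.75, 149.25)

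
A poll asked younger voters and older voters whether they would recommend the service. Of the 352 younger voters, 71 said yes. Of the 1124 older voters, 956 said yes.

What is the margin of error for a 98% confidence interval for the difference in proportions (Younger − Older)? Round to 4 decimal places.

Sample proportions: 71/352 = 0.2017, 956/1124 = 0.8505.
Each SE is √(p̂(1−p̂)/n): √(0.2017·0.7983/352) = 0.02139 and √(0.8505·0.1495/1124) = 0.01064.
SE(p̂₁ − p̂₂) = √(SE₁² + SE₂²) = √(0.0004575321 + 0.0001132096) = 0.02389, since the two samples are independent.
At 98% confidence z* = 2.326; margin = 2.326 × 0.02389 = 0.05557.

0.0556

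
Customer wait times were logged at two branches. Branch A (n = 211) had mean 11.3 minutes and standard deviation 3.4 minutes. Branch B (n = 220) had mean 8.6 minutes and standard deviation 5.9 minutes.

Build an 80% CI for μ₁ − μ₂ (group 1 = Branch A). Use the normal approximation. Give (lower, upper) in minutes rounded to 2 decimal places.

(2.11, 3.29)

Per-group SEs: s₁/√n₁ = 3.4/√211 = 0.2341, s₂/√n₂ = 5.9/√220 = 0.3978.
Unpooled SE of the difference: √(0.05480281 + 0.15824484) = 0.4616.
Margin of error = z* · SE = 1.282 × 0.4616 = 0.5918.
x̄₁ − x̄₂ = 11.3 − 8.6 = 2.7000.
CI: 2.7000 ± 0.5918 = (2.11, 3.29).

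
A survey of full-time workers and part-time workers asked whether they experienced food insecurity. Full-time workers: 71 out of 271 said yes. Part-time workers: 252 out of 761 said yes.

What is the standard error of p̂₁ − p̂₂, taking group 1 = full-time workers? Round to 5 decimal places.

0.03169

First, p̂₁ = 71/271 = 0.2620; p̂₂ = 252/761 = 0.3311.
The two standard errors are √(0.2620×0.7380/271) = 0.02671 and √(0.3311×0.6689/761) = 0.01706.
Because the samples are independent, SE_diff = √(0.02671² + 0.01706²) = 0.03169.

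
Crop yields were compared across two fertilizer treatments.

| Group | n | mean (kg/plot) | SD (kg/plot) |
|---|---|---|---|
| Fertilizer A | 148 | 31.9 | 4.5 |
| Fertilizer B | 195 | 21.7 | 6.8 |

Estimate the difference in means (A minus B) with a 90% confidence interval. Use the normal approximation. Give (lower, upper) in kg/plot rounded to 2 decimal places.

SE₁ = s₁/√n₁ = 4.5/√148 = 0.3699; SE₂ = 6.8/√195 = 0.4870.
Independent samples, unequal variances: SE_diff = √(SE₁² + SE₂²) = √(0.13682601 + 0.237169) = 0.6116.
z* = 1.645, so margin of error = 1.645 × 0.6116 = 1.0061.
Difference in means = 31.9 − 21.7 = 10.2000.
10.2000 ± 1.0061 → (9.19, 11.21).

(9.19, 11.21)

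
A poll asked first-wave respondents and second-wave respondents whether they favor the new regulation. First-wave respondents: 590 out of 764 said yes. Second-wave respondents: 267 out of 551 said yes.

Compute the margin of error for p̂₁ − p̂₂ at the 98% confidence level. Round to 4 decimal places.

First, p̂₁ = 590/764 = 0.7723; p̂₂ = 267/551 = 0.4846.
The two standard errors are √(0.7723×0.2277/764) = 0.01517 and √(0.4846×0.5154/551) = 0.02129.
Because the samples are independent, SE_diff = √(0.01517² + 0.02129²) = 0.02614.
Using z* = 2.326 for 98%, ME = 2.326 × 0.02614 = 0.06080.

0.0608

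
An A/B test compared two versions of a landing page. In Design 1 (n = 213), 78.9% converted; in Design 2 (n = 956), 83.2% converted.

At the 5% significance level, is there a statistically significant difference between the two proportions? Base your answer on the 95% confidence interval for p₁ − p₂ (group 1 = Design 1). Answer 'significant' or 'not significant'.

SE₁ = √(p̂₁(1−p̂₁)/n₁) = √(0.7890·0.2110/213) = 0.02796; SE₂ = √(0.8320·0.1680/956) = 0.01209.
Independent samples: SE of the difference = √(SE₁² + SE₂²) = √(0.0007817616 + 0.0001461681) = 0.03046.
z* for 95% confidence is 1.960, so the margin of error is 1.960 × 0.03046 = 0.05970.
Point estimate p̂₁ − p̂₂ = 0.7890 − 0.8320 = -0.0430.
-0.0430 ± 0.05970 → (-0.10270, 0.01670).
The interval (-0.10270, 0.01670) contains 0, so the difference is not significant.

not significant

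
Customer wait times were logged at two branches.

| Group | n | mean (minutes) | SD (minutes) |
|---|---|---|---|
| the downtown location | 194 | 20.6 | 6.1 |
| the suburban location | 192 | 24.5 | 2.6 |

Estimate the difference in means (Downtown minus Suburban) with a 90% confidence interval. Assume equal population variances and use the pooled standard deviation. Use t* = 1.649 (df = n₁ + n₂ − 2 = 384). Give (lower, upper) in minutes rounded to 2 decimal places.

s_p = √[((n₁−1)s₁² + (n₂−1)s₂²)/(n₁+n₂−2)] = √[(193·6.1² + 191·2.6²)/384] = 4.6973.
SE = 4.6973·√(1/194 + 1/192) = 0.4782.
With t* = 1.649, margin = 1.649 × 0.4782 = 0.7886.
x̄₁ − x̄₂ = 20.6 − 24.5 = -3.9000; interval -3.9000 ± 0.7886 = (-4.69, -3.11).

(-4.69, -3.11)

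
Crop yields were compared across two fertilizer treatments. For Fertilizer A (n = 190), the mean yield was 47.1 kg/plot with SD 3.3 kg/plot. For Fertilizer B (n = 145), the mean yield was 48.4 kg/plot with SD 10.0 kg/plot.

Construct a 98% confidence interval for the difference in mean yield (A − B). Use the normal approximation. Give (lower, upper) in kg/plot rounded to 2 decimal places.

(-3.31, 0.71)

Per-group SEs: s₁/√n₁ = 3.3/√190 = 0.2394, s₂/√n₂ = 10.0/√145 = 0.8305.
Unpooled SE of the difference: √(0.05731236 + 0.68973025) = 0.8643.
Margin of error = z* · SE = 2.326 × 0.8643 = 2.0104.
x̄₁ − x̄₂ = 47.1 − 48.4 = -1.3000.
CI: -1.3000 ± 2.0104 = (-3.31, 0.71).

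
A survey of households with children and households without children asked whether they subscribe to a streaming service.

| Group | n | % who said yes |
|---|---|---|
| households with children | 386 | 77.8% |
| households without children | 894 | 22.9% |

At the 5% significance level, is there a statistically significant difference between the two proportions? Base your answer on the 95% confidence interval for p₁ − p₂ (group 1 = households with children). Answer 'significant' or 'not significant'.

The two standard errors are √(0.7780×0.2220/386) = 0.02115 and √(0.2290×0.7710/894) = 0.01405.
Because the samples are independent, SE_diff = √(0.02115² + 0.01405²) = 0.02539.
Using z* = 1.960 for 95%, ME = 1.960 × 0.02539 = 0.04976.
p̂₁ − p̂₂ = 0.5490; interval 0.5490 ± 0.04976 gives (0.49924, 0.59876).
The interval (0.49924, 0.59876) does not contain 0, so the difference is significant.

significant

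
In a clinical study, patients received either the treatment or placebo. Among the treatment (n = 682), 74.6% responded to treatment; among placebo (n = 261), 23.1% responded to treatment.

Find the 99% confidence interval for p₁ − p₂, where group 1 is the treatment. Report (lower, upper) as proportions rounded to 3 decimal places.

(0.435, 0.595)

Each SE is √(p̂(1−p̂)/n): √(0.7460·0.2540/682) = 0.01667 and √(0.2310·0.7690/261) = 0.02609.
SE(p̂₁ − p̂₂) = √(SE₁² + SE₂²) = √(0.0002778889 + 0.0006806881) = 0.03096, since the two samples are independent.
At 99% confidence z* = 2.576; margin = 2.576 × 0.03096 = 0.07975.
The difference is 0.7460 − 0.2310 = 0.5150, so the interval is 0.5150 ± 0.07975 = (0.435, 0.595).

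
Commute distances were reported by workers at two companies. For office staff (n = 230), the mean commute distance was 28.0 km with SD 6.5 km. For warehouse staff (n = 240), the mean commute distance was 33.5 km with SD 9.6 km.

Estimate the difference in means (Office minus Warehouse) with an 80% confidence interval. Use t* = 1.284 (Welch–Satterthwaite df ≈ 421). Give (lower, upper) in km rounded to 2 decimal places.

(-6.47, -4.53)

Standard errors of each mean: 6.5/√230 = 0.4286 and 9.6/√240 = 0.6197.
SE(x̄₁ − x̄₂) = √(0.4286² + 0.6197²) = 0.7535 for independent samples with unequal variances.
With t* = 1.284, the margin is 1.284 × 0.7535 = 0.9675.
x̄₁ − x̄₂ = 28.0 − 33.5 = -5.5000; the interval is -5.5000 ± 0.9675 = (-6.47, -4.53).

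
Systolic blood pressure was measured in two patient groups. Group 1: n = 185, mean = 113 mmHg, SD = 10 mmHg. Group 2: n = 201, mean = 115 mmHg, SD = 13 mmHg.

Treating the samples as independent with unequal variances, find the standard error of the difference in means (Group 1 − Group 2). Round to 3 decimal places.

1.175

SE₁ = s₁/√n₁ = 10/√185 = 0.7352; SE₂ = 13/√201 = 0.9169.
Independent samples, unequal variances: SE_diff = √(SE₁² + SE₂²) = √(0.54051904 + 0.84070561) = 1.1753.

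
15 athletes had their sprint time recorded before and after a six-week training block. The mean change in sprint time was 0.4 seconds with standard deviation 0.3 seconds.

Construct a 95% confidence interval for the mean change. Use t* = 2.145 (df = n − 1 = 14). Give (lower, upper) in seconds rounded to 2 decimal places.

(0.23, 0.57)

This is a matched-pairs design, so SE = s_d/√n = 0.3/√15 = 0.0775.
Margin = 2.145 × 0.0775 = 0.1662; the interval is 0.4 ± 0.1662 = (0.23, 0.57).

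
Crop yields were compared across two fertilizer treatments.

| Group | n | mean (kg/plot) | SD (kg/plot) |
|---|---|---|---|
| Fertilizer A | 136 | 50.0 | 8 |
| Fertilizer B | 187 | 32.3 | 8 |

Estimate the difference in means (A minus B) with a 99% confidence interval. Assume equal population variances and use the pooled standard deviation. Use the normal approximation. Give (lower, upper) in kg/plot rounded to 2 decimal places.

(15.38, 20.02)

s_p = √[((n₁−1)s₁² + (n₂−1)s₂²)/(n₁+n₂−2)] = √[(135·8² + 186·8²)/321] = 8.0000.
SE = 8.0000·√(1/136 + 1/187) = 0.9016.
With z* = 2.576, margin = 2.576 × 0.9016 = 2.3225.
x̄₁ − x̄₂ = 50.0 − 32.3 = 17.7000; interval 17.7000 ± 2.3225 = (15.38, 20.02).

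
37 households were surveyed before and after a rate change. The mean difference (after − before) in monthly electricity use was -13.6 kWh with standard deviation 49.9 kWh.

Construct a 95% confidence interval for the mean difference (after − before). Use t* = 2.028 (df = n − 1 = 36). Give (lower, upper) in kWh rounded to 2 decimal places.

This is a matched-pairs design, so SE = s_d/√n = 49.9/√37 = 8.2035.
Margin = 2.028 × 8.2035 = 16.6367; the interval is -13.6 ± 16.6367 = (-30.24, 3.04).

(-30.24, 3.04)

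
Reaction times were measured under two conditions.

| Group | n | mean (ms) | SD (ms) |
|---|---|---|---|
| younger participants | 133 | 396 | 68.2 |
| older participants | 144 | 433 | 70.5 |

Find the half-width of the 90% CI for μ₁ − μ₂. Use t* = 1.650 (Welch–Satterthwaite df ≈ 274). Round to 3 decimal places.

Per-group SEs: s₁/√n₁ = 68.2/√133 = 5.9137, s₂/√n₂ = 70.5/√144 = 5.8750.
Unpooled SE of the difference: √(34.97184769 + 34.515625) = 8.3359.
Margin of error = t* · SE = 1.650 × 8.3359 = 13.7542.

13.754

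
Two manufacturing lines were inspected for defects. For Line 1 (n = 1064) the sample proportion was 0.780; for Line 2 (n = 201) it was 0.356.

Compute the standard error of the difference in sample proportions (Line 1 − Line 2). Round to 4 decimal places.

SE₁ = √(p̂₁(1−p̂₁)/n₁) = √(0.7800·0.2200/1064) = 0.01270; SE₂ = √(0.3560·0.6440/201) = 0.03377.
Independent samples: SE of the difference = √(SE₁² + SE₂²) = √(0.00016129 + 0.0011404129) = 0.03608.

0.0361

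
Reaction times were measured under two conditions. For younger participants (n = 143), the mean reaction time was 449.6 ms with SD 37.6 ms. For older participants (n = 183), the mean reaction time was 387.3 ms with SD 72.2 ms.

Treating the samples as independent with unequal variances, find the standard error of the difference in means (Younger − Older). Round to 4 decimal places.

6.1945

SE₁ = s₁/√n₁ = 37.6/√143 = 3.1443; SE₂ = 72.2/√183 = 5.3372.
Independent samples, unequal variances: SE_diff = √(SE₁² + SE₂²) = √(9.88662249 + 28.48570384) = 6.1945.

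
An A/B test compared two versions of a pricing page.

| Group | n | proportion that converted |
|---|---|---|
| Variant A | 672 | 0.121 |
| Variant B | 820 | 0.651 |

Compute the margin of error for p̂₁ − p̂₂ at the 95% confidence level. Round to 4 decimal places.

The two standard errors are √(0.1210×0.8790/672) = 0.01258 and √(0.6510×0.3490/820) = 0.01665.
Because the samples are independent, SE_diff = √(0.01258² + 0.01665²) = 0.02087.
Using z* = 1.960 for 95%, ME = 1.960 × 0.02087 = 0.04091.

0.0409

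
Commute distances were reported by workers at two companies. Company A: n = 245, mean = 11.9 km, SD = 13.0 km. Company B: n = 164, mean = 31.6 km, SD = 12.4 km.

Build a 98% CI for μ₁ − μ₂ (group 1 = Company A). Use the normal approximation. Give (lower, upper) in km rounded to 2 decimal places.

(-22.67, -16.73)

Standard errors of each mean: 13.0/√245 = 0.8305 and 12.4/√164 = 0.9683.
SE(x̄₁ − x̄₂) = √(0.8305² + 0.9683²) = 1.2757 for independent samples with unequal variances.
With z* = 2.326, the margin is 2.326 × 1.2757 = 2.9673.
x̄₁ − x̄₂ = 11.9 − 31.6 = -19.7000; the interval is -19.7000 ± 2.9673 = (-22.67, -16.73).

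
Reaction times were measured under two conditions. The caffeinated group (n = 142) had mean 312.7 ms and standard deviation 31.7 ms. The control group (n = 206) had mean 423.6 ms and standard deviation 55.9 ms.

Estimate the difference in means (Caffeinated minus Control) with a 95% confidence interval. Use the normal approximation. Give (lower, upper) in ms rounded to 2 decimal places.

SE₁ = s₁/√n₁ = 31.7/√142 = 2.6602; SE₂ = 55.9/√206 = 3.8947.
Independent samples, unequal variances: SE_diff = √(SE₁² + SE₂²) = √(7.07666404 + 15.16868809) = 4.7165.
z* = 1.960, so margin of error = 1.960 × 4.7165 = 9.2443.
Difference in means = 312.7 − 423.6 = -110.9000.
-110.9000 ± 9.2443 → (-120.14, -101.66).

(-120.14, -101.66)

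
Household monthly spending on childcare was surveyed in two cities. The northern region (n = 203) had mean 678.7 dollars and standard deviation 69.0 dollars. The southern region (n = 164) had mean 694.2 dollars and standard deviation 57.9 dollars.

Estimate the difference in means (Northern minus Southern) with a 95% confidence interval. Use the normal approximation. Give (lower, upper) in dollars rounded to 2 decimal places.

(-28.49, -2.51)

SE₁ = s₁/√n₁ = 69.0/√203 = 4.8429; SE₂ = 57.9/√164 = 4.5212.
Independent samples, unequal variances: SE_diff = √(SE₁² + SE₂²) = √(23.45368041 + 20.44124944) = 6.6253.
z* = 1.960, so margin of error = 1.960 × 6.6253 = 12.9856.
Difference in means = 678.7 − 694.2 = -15.5000.
-15.5000 ± 12.9856 → (-28.49, -2.51).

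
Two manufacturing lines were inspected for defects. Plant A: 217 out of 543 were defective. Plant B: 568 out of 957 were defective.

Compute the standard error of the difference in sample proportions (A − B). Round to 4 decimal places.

0.0263

p̂₁ = 217/543 = 0.3996 and p̂₂ = 568/957 = 0.5935.
SE₁ = √(p̂₁(1−p̂₁)/n₁) = √(0.3996·0.6004/543) = 0.02102; SE₂ = √(0.5935·0.4065/957) = 0.01588.
Independent samples: SE of the difference = √(SE₁² + SE₂²) = √(0.0004418404 + 0.0002521744) = 0.02634.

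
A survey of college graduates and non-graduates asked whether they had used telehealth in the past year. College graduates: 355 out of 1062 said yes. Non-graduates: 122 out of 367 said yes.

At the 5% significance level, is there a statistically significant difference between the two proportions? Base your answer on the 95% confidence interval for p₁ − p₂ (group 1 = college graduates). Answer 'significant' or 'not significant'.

p̂₁ = 355/1062 = 0.3343 and p̂₂ = 122/367 = 0.3324.
SE₁ = √(p̂₁(1−p̂₁)/n₁) = √(0.3343·0.6657/1062) = 0.01448; SE₂ = √(0.3324·0.6676/367) = 0.02459.
Independent samples: SE of the difference = √(SE₁² + SE₂²) = √(0.0002096704 + 0.0006046681) = 0.02854.
z* for 95% confidence is 1.960, so the margin of error is 1.960 × 0.02854 = 0.05594.
Point estimate p̂₁ − p̂₂ = 0.3343 − 0.3324 = 0.0019.
0.0019 ± 0.05594 → (-0.05404, 0.05784).
The interval (-0.05404, 0.05784) contains 0, so the difference is not significant.

not significant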